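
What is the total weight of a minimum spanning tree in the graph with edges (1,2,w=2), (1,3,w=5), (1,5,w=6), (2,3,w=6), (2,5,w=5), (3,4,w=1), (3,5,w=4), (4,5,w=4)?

Apply Kruskal's algorithm (sort edges by weight, add if no cycle):

Sorted edges by weight:
  (3,4) w=1
  (1,2) w=2
  (3,5) w=4
  (4,5) w=4
  (1,3) w=5
  (2,5) w=5
  (1,5) w=6
  (2,3) w=6

Add edge (3,4) w=1 -- no cycle. Running total: 1
Add edge (1,2) w=2 -- no cycle. Running total: 3
Add edge (3,5) w=4 -- no cycle. Running total: 7
Skip edge (4,5) w=4 -- would create cycle
Add edge (1,3) w=5 -- no cycle. Running total: 12

MST edges: (3,4,w=1), (1,2,w=2), (3,5,w=4), (1,3,w=5)
Total MST weight: 1 + 2 + 4 + 5 = 12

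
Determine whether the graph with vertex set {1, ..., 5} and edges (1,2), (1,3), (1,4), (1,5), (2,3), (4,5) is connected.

Step 1: Build adjacency list from edges:
  1: 2, 3, 4, 5
  2: 1, 3
  3: 1, 2
  4: 1, 5
  5: 1, 4

Step 2: Run BFS/DFS from vertex 1:
  Visited: {1, 2, 3, 4, 5}
  Reached 5 of 5 vertices

Step 3: All 5 vertices reached from vertex 1, so the graph is connected.
Answer: Yes, the graph is connected.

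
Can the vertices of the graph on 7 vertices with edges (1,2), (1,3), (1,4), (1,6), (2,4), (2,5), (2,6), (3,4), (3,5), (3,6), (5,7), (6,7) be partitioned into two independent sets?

Step 1: Attempt 2-coloring using BFS:
  Start at vertex 1, assign color 0
  Color vertex 2 with color 1 (neighbor of 1)
  Color vertex 3 with color 1 (neighbor of 1)
  Color vertex 4 with color 1 (neighbor of 1)
  Color vertex 6 with color 1 (neighbor of 1)

Step 2: Conflict found! Vertices 2 and 4 are adjacent but have the same color.
This means the graph contains an odd cycle.

The graph is NOT bipartite.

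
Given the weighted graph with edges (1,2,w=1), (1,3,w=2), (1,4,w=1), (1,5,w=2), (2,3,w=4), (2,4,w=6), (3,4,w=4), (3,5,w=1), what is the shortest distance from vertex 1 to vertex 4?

Step 1: Build adjacency list with weights:
  1: 2(w=1), 3(w=2), 4(w=1), 5(w=2)
  2: 1(w=1), 3(w=4), 4(w=6)
  3: 1(w=2), 2(w=4), 4(w=4), 5(w=1)
  4: 1(w=1), 2(w=6), 3(w=4)
  5: 1(w=2), 3(w=1)

Step 2: Apply Dijkstra's algorithm from vertex 1:
  Visit vertex 1 (distance=0)
    Update dist[2] = 1
    Update dist[3] = 2
    Update dist[4] = 1
    Update dist[5] = 2
  Visit vertex 2 (distance=1)
  Visit vertex 4 (distance=1)

Step 3: Shortest path: 1 -> 4
Total weight: 1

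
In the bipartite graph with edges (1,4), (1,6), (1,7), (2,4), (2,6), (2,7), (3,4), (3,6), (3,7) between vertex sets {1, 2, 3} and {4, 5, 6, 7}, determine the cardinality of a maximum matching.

Step 1: List the neighbors of each left vertex:
  1: 4, 6, 7
  2: 4, 6, 7
  3: 4, 6, 7

Step 2: Greedily match left vertices, then look for augmenting paths:
  Match 1 -- 4
  Match 2 -- 6
  Match 3 -- 7
  No augmenting path remains.

Step 3: Verify this is maximum:
  Matching size 3 = min(|L|, |R|) = min(3, 4), which is an upper bound, so this matching is maximum.

Maximum matching: {(1,4), (2,6), (3,7)}
Size: 3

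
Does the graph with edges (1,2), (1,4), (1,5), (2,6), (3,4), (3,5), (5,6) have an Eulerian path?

Step 1: Find the degree of each vertex:
  deg(1) = 3
  deg(2) = 2
  deg(3) = 2
  deg(4) = 2
  deg(5) = 3
  deg(6) = 2

Step 2: Count vertices with odd degree:
  Odd-degree vertices: 1, 5 (2 total)

Step 3: Apply Euler's theorem:
  - Eulerian circuit exists iff graph is connected and all vertices have even degree
  - Eulerian path exists iff graph is connected and has 0 or 2 odd-degree vertices

Graph is connected with exactly 2 odd-degree vertices (1, 5).
Eulerian path exists (starting and ending at the odd-degree vertices), but no Eulerian circuit.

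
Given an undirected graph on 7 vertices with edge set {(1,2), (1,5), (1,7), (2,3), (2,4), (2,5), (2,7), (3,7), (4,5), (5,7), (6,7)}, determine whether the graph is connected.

Step 1: Build adjacency list from edges:
  1: 2, 5, 7
  2: 1, 3, 4, 5, 7
  3: 2, 7
  4: 2, 5
  5: 1, 2, 4, 7
  6: 7
  7: 1, 2, 3, 5, 6

Step 2: Run BFS/DFS from vertex 1:
  Visited: {1, 2, 5, 7, 3, 4, 6}
  Reached 7 of 7 vertices

Step 3: All 7 vertices reached from vertex 1, so the graph is connected.
Answer: Yes, the graph is connected.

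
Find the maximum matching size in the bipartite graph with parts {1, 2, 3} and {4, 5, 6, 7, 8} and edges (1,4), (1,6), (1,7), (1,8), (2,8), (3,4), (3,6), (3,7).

Step 1: List the neighbors of each left vertex:
  1: 4, 6, 7, 8
  2: 8
  3: 4, 6, 7

Step 2: Greedily match left vertices, then look for augmenting paths:
  Match 1 -- 4
  Match 2 -- 8
  Match 3 -- 6
  No augmenting path remains.

Step 3: Verify this is maximum:
  Matching size 3 = min(|L|, |R|) = min(3, 5), which is an upper bound, so this matching is maximum.

Maximum matching: {(1,4), (2,8), (3,6)}
Size: 3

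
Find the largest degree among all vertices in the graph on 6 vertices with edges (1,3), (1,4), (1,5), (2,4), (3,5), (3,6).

Step 1: Count edges incident to each vertex:
  deg(1) = 3 (neighbors: 3, 4, 5)
  deg(2) = 1 (neighbors: 4)
  deg(3) = 3 (neighbors: 1, 5, 6)
  deg(4) = 2 (neighbors: 1, 2)
  deg(5) = 2 (neighbors: 1, 3)
  deg(6) = 1 (neighbors: 3)

Step 2: Find maximum:
  max(3, 1, 3, 2, 2, 1) = 3 (vertex 1)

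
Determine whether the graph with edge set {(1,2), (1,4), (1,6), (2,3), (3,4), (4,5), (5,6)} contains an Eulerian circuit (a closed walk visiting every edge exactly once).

Step 1: Find the degree of each vertex:
  deg(1) = 3
  deg(2) = 2
  deg(3) = 2
  deg(4) = 3
  deg(5) = 2
  deg(6) = 2

Step 2: Count vertices with odd degree:
  Odd-degree vertices: 1, 4 (2 total)

Step 3: Apply Euler's theorem:
  - Eulerian circuit exists iff graph is connected and all vertices have even degree
  - Eulerian path exists iff graph is connected and has 0 or 2 odd-degree vertices

Graph is connected with exactly 2 odd-degree vertices (1, 4).
Eulerian path exists (starting and ending at the odd-degree vertices), but no Eulerian circuit.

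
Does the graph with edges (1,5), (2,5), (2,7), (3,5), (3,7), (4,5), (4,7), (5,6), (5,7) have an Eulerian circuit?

Step 1: Find the degree of each vertex:
  deg(1) = 1
  deg(2) = 2
  deg(3) = 2
  deg(4) = 2
  deg(5) = 6
  deg(6) = 1
  deg(7) = 4

Step 2: Count vertices with odd degree:
  Odd-degree vertices: 1, 6 (2 total)

Step 3: Apply Euler's theorem:
  - Eulerian circuit exists iff graph is connected and all vertices have even degree
  - Eulerian path exists iff graph is connected and has 0 or 2 odd-degree vertices

Graph is connected with exactly 2 odd-degree vertices (1, 6).
Eulerian path exists (starting and ending at the odd-degree vertices), but no Eulerian circuit.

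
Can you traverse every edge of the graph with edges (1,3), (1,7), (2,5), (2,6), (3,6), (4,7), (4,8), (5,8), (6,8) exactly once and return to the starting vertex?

Step 1: Find the degree of each vertex:
  deg(1) = 2
  deg(2) = 2
  deg(3) = 2
  deg(4) = 2
  deg(5) = 2
  deg(6) = 3
  deg(7) = 2
  deg(8) = 3

Step 2: Count vertices with odd degree:
  Odd-degree vertices: 6, 8 (2 total)

Step 3: Apply Euler's theorem:
  - Eulerian circuit exists iff graph is connected and all vertices have even degree
  - Eulerian path exists iff graph is connected and has 0 or 2 odd-degree vertices

Graph is connected with exactly 2 odd-degree vertices (6, 8).
Eulerian path exists (starting and ending at the odd-degree vertices), but no Eulerian circuit.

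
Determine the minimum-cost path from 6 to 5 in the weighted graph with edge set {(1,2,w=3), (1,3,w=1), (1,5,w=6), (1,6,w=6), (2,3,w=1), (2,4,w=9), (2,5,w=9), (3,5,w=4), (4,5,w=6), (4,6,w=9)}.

Step 1: Build adjacency list with weights:
  1: 2(w=3), 3(w=1), 5(w=6), 6(w=6)
  2: 1(w=3), 3(w=1), 4(w=9), 5(w=9)
  3: 1(w=1), 2(w=1), 5(w=4)
  4: 2(w=9), 5(w=6), 6(w=9)
  5: 1(w=6), 2(w=9), 3(w=4), 4(w=6)
  6: 1(w=6), 4(w=9)

Step 2: Apply Dijkstra's algorithm from vertex 6:
  Visit vertex 6 (distance=0)
    Update dist[1] = 6
    Update dist[4] = 9
  Visit vertex 1 (distance=6)
    Update dist[2] = 9
    Update dist[3] = 7
    Update dist[5] = 12
  Visit vertex 3 (distance=7)
    Update dist[2] = 8
    Update dist[5] = 11
  Visit vertex 2 (distance=8)
  Visit vertex 4 (distance=9)
  Visit vertex 5 (distance=11)

Step 3: Shortest path: 6 -> 1 -> 3 -> 5
Total weight: 6 + 1 + 4 = 11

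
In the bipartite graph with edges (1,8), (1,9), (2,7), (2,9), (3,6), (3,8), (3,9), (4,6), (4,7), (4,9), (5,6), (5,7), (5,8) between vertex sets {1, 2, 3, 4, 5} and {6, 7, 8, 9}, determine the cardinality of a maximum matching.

Step 1: List the neighbors of each left vertex:
  1: 8, 9
  2: 7, 9
  3: 6, 8, 9
  4: 6, 7, 9
  5: 6, 7, 8

Step 2: Greedily match left vertices, then look for augmenting paths:
  Match 1 -- 8
  Match 2 -- 7
  Match 3 -- 6
  Match 4 -- 9
  No augmenting path remains.

Step 3: Verify this is maximum:
  Matching size 4 = min(|L|, |R|) = min(5, 4), which is an upper bound, so this matching is maximum.

Maximum matching: {(1,8), (2,7), (3,6), (4,9)}
Size: 4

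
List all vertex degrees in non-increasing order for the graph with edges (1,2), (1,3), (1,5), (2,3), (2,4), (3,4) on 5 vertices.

Step 1: Count edges incident to each vertex:
  deg(1) = 3 (neighbors: 2, 3, 5)
  deg(2) = 3 (neighbors: 1, 3, 4)
  deg(3) = 3 (neighbors: 1, 2, 4)
  deg(4) = 2 (neighbors: 2, 3)
  deg(5) = 1 (neighbors: 1)

Step 2: Sort degrees in non-increasing order:
  Degrees: [3, 3, 3, 2, 1] -> sorted: [3, 3, 3, 2, 1]

Degree sequence: [3, 3, 3, 2, 1]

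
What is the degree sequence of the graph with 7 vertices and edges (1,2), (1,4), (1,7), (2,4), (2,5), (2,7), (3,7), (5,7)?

Step 1: Count edges incident to each vertex:
  deg(1) = 3 (neighbors: 2, 4, 7)
  deg(2) = 4 (neighbors: 1, 4, 5, 7)
  deg(3) = 1 (neighbors: 7)
  deg(4) = 2 (neighbors: 1, 2)
  deg(5) = 2 (neighbors: 2, 7)
  deg(6) = 0 (neighbors: none)
  deg(7) = 4 (neighbors: 1, 2, 3, 5)

Step 2: Sort degrees in non-increasing order:
  Degrees: [3, 4, 1, 2, 2, 0, 4] -> sorted: [4, 4, 3, 2, 2, 1, 0]

Degree sequence: [4, 4, 3, 2, 2, 1, 0]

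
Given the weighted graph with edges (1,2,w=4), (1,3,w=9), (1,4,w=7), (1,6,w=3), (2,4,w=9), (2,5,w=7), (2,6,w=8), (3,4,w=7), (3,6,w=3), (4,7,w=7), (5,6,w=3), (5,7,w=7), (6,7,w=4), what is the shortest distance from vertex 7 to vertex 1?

Step 1: Build adjacency list with weights:
  1: 2(w=4), 3(w=9), 4(w=7), 6(w=3)
  2: 1(w=4), 4(w=9), 5(w=7), 6(w=8)
  3: 1(w=9), 4(w=7), 6(w=3)
  4: 1(w=7), 2(w=9), 3(w=7), 7(w=7)
  5: 2(w=7), 6(w=3), 7(w=7)
  6: 1(w=3), 2(w=8), 3(w=3), 5(w=3), 7(w=4)
  7: 4(w=7), 5(w=7), 6(w=4)

Step 2: Apply Dijkstra's algorithm from vertex 7:
  Visit vertex 7 (distance=0)
    Update dist[4] = 7
    Update dist[5] = 7
    Update dist[6] = 4
  Visit vertex 6 (distance=4)
    Update dist[1] = 7
    Update dist[2] = 12
    Update dist[3] = 7
  Visit vertex 1 (distance=7)
    Update dist[2] = 11

Step 3: Shortest path: 7 -> 6 -> 1
Total weight: 4 + 3 = 7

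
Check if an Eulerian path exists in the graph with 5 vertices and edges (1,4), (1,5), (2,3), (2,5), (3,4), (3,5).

Step 1: Find the degree of each vertex:
  deg(1) = 2
  deg(2) = 2
  deg(3) = 3
  deg(4) = 2
  deg(5) = 3

Step 2: Count vertices with odd degree:
  Odd-degree vertices: 3, 5 (2 total)

Step 3: Apply Euler's theorem:
  - Eulerian circuit exists iff graph is connected and all vertices have even degree
  - Eulerian path exists iff graph is connected and has 0 or 2 odd-degree vertices

Graph is connected with exactly 2 odd-degree vertices (3, 5).
Eulerian path exists (starting and ending at the odd-degree vertices), but no Eulerian circuit.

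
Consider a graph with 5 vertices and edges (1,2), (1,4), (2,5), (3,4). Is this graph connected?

Step 1: Build adjacency list from edges:
  1: 2, 4
  2: 1, 5
  3: 4
  4: 1, 3
  5: 2

Step 2: Run BFS/DFS from vertex 1:
  Visited: {1, 2, 4, 5, 3}
  Reached 5 of 5 vertices

Step 3: All 5 vertices reached from vertex 1, so the graph is connected.
Answer: Yes, the graph is connected.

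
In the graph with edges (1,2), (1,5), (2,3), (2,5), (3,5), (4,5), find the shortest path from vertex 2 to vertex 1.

Step 1: Build adjacency list:
  1: 2, 5
  2: 1, 3, 5
  3: 2, 5
  4: 5
  5: 1, 2, 3, 4

Step 2: BFS from vertex 2 to find shortest path to 1:
  vertex 1 reached at distance 1

Step 3: Shortest path: 2 -> 1
Path length: 1 edge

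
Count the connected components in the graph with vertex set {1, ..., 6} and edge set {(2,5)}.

Step 1: Build adjacency list from edges:
  1: (none)
  2: 5
  3: (none)
  4: (none)
  5: 2
  6: (none)

Step 2: Run BFS/DFS from vertex 1:
  Visited: {1}
  Reached 1 of 6 vertices

Step 3: Only 1 of 6 vertices reached. Graph is disconnected.
Connected components: {1}, {2, 5}, {3}, {4}, {6}
Number of connected components: 5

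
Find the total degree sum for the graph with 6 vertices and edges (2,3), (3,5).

Step 1: Count edges incident to each vertex:
  deg(1) = 0 (neighbors: none)
  deg(2) = 1 (neighbors: 3)
  deg(3) = 2 (neighbors: 2, 5)
  deg(4) = 0 (neighbors: none)
  deg(5) = 1 (neighbors: 3)
  deg(6) = 0 (neighbors: none)

Step 2: Sum all degrees:
  0 + 1 + 2 + 0 + 1 + 0 = 4

Verification: sum of degrees = 2 * |E| = 2 * 2 = 4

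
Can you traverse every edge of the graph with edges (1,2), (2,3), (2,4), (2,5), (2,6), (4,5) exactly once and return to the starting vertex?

Step 1: Find the degree of each vertex:
  deg(1) = 1
  deg(2) = 5
  deg(3) = 1
  deg(4) = 2
  deg(5) = 2
  deg(6) = 1

Step 2: Count vertices with odd degree:
  Odd-degree vertices: 1, 2, 3, 6 (4 total)

Step 3: Apply Euler's theorem:
  - Eulerian circuit exists iff graph is connected and all vertices have even degree
  - Eulerian path exists iff graph is connected and has 0 or 2 odd-degree vertices

Graph has 4 odd-degree vertices (need 0 or 2).
Neither Eulerian path nor Eulerian circuit exists.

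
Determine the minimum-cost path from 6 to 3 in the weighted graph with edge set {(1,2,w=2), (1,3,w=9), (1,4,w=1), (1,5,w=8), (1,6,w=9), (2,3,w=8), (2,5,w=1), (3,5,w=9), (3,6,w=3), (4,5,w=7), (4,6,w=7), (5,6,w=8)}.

Step 1: Build adjacency list with weights:
  1: 2(w=2), 3(w=9), 4(w=1), 5(w=8), 6(w=9)
  2: 1(w=2), 3(w=8), 5(w=1)
  3: 1(w=9), 2(w=8), 5(w=9), 6(w=3)
  4: 1(w=1), 5(w=7), 6(w=7)
  5: 1(w=8), 2(w=1), 3(w=9), 4(w=7), 6(w=8)
  6: 1(w=9), 3(w=3), 4(w=7), 5(w=8)

Step 2: Apply Dijkstra's algorithm from vertex 6:
  Visit vertex 6 (distance=0)
    Update dist[1] = 9
    Update dist[3] = 3
    Update dist[4] = 7
    Update dist[5] = 8
  Visit vertex 3 (distance=3)
    Update dist[2] = 11

Step 3: Shortest path: 6 -> 3
Total weight: 3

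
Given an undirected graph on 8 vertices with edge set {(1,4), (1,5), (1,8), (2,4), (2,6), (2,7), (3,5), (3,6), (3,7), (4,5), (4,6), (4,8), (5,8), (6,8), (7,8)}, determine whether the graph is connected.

Step 1: Build adjacency list from edges:
  1: 4, 5, 8
  2: 4, 6, 7
  3: 5, 6, 7
  4: 1, 2, 5, 6, 8
  5: 1, 3, 4, 8
  6: 2, 3, 4, 8
  7: 2, 3, 8
  8: 1, 4, 5, 6, 7

Step 2: Run BFS/DFS from vertex 1:
  Visited: {1, 4, 5, 8, 2, 6, 3, 7}
  Reached 8 of 8 vertices

Step 3: All 8 vertices reached from vertex 1, so the graph is connected.
Answer: Yes, the graph is connected.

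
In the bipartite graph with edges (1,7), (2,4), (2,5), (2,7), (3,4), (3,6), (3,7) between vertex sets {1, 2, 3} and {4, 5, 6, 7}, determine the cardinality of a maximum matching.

Step 1: List the neighbors of each left vertex:
  1: 7
  2: 4, 5, 7
  3: 4, 6, 7

Step 2: Greedily match left vertices, then look for augmenting paths:
  Match 1 -- 7
  Match 2 -- 4
  Match 3 -- 6
  No augmenting path remains.

Step 3: Verify this is maximum:
  Matching size 3 = min(|L|, |R|) = min(3, 4), which is an upper bound, so this matching is maximum.

Maximum matching: {(1,7), (2,4), (3,6)}
Size: 3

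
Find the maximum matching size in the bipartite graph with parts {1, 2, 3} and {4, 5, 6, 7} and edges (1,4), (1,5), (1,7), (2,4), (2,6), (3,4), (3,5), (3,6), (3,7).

Step 1: List the neighbors of each left vertex:
  1: 4, 5, 7
  2: 4, 6
  3: 4, 5, 6, 7

Step 2: Greedily match left vertices, then look for augmenting paths:
  Match 1 -- 4
  Match 2 -- 6
  Match 3 -- 5
  No augmenting path remains.

Step 3: Verify this is maximum:
  Matching size 3 = min(|L|, |R|) = min(3, 4), which is an upper bound, so this matching is maximum.

Maximum matching: {(1,4), (2,6), (3,5)}
Size: 3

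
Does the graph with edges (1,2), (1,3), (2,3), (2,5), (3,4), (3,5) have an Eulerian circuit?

Step 1: Find the degree of each vertex:
  deg(1) = 2
  deg(2) = 3
  deg(3) = 4
  deg(4) = 1
  deg(5) = 2

Step 2: Count vertices with odd degree:
  Odd-degree vertices: 2, 4 (2 total)

Step 3: Apply Euler's theorem:
  - Eulerian circuit exists iff graph is connected and all vertices have even degree
  - Eulerian path exists iff graph is connected and has 0 or 2 odd-degree vertices

Graph is connected with exactly 2 odd-degree vertices (2, 4).
Eulerian path exists (starting and ending at the odd-degree vertices), but no Eulerian circuit.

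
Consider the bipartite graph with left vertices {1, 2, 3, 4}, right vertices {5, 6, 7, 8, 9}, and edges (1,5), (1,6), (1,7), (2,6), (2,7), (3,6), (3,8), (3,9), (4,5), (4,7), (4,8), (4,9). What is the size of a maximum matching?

Step 1: List the neighbors of each left vertex:
  1: 5, 6, 7
  2: 6, 7
  3: 6, 8, 9
  4: 5, 7, 8, 9

Step 2: Greedily match left vertices, then look for augmenting paths:
  Match 1 -- 5
  Match 2 -- 6
  Match 3 -- 8
  Match 4 -- 7
  No augmenting path remains.

Step 3: Verify this is maximum:
  Matching size 4 = min(|L|, |R|) = min(4, 5), which is an upper bound, so this matching is maximum.

Maximum matching: {(1,5), (2,6), (3,8), (4,7)}
Size: 4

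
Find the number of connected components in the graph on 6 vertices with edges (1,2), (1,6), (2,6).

Step 1: Build adjacency list from edges:
  1: 2, 6
  2: 1, 6
  3: (none)
  4: (none)
  5: (none)
  6: 1, 2

Step 2: Run BFS/DFS from vertex 1:
  Visited: {1, 2, 6}
  Reached 3 of 6 vertices

Step 3: Only 3 of 6 vertices reached. Graph is disconnected.
Connected components: {1, 2, 6}, {3}, {4}, {5}
Number of connected components: 4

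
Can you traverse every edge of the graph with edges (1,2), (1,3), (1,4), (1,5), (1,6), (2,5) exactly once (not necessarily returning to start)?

Step 1: Find the degree of each vertex:
  deg(1) = 5
  deg(2) = 2
  deg(3) = 1
  deg(4) = 1
  deg(5) = 2
  deg(6) = 1

Step 2: Count vertices with odd degree:
  Odd-degree vertices: 1, 3, 4, 6 (4 total)

Step 3: Apply Euler's theorem:
  - Eulerian circuit exists iff graph is connected and all vertices have even degree
  - Eulerian path exists iff graph is connected and has 0 or 2 odd-degree vertices

Graph has 4 odd-degree vertices (need 0 or 2).
Neither Eulerian path nor Eulerian circuit exists.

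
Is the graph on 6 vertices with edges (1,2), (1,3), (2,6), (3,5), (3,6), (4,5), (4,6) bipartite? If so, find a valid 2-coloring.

Step 1: Attempt 2-coloring using BFS:
  Start at vertex 1, assign color 0
  Color vertex 2 with color 1 (neighbor of 1)
  Color vertex 3 with color 1 (neighbor of 1)
  Color vertex 6 with color 0 (neighbor of 2)
  Color vertex 5 with color 0 (neighbor of 3)
  Color vertex 4 with color 1 (neighbor of 6)

Step 2: 2-coloring succeeded. No conflicts found.
  Set A (color 0): {1, 5, 6}
  Set B (color 1): {2, 3, 4}

The graph is bipartite with partition {1, 5, 6}, {2, 3, 4}.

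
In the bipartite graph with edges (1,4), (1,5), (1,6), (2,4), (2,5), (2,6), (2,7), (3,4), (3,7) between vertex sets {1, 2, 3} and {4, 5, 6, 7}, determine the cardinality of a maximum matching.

Step 1: List the neighbors of each left vertex:
  1: 4, 5, 6
  2: 4, 5, 6, 7
  3: 4, 7

Step 2: Greedily match left vertices, then look for augmenting paths:
  Match 1 -- 4
  Match 2 -- 5
  Match 3 -- 7
  No augmenting path remains.

Step 3: Verify this is maximum:
  Matching size 3 = min(|L|, |R|) = min(3, 4), which is an upper bound, so this matching is maximum.

Maximum matching: {(1,4), (2,5), (3,7)}
Size: 3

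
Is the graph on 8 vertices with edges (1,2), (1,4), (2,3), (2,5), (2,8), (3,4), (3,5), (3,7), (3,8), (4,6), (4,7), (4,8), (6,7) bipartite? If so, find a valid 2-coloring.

Step 1: Attempt 2-coloring using BFS:
  Start at vertex 1, assign color 0
  Color vertex 2 with color 1 (neighbor of 1)
  Color vertex 4 with color 1 (neighbor of 1)
  Color vertex 3 with color 0 (neighbor of 2)
  Color vertex 5 with color 0 (neighbor of 2)
  Color vertex 8 with color 0 (neighbor of 2)
  Color vertex 6 with color 0 (neighbor of 4)
  Color vertex 7 with color 0 (neighbor of 4)

Step 2: Conflict found! Vertices 3 and 5 are adjacent but have the same color.
This means the graph contains an odd cycle.

The graph is NOT bipartite.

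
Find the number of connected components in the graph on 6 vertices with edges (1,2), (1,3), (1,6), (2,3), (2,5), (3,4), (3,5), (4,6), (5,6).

Step 1: Build adjacency list from edges:
  1: 2, 3, 6
  2: 1, 3, 5
  3: 1, 2, 4, 5
  4: 3, 6
  5: 2, 3, 6
  6: 1, 4, 5

Step 2: Run BFS/DFS from vertex 1:
  Visited: {1, 2, 3, 6, 5, 4}
  Reached 6 of 6 vertices

Step 3: All 6 vertices reached from vertex 1, so the graph is connected.
Number of connected components: 1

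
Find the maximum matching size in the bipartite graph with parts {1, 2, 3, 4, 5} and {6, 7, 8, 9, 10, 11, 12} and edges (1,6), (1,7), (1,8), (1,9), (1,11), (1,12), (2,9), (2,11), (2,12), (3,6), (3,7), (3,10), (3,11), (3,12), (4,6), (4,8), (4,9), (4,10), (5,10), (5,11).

Step 1: List the neighbors of each left vertex:
  1: 6, 7, 8, 9, 11, 12
  2: 9, 11, 12
  3: 6, 7, 10, 11, 12
  4: 6, 8, 9, 10
  5: 10, 11

Step 2: Greedily match left vertices, then look for augmenting paths:
  Match 1 -- 6
  Match 2 -- 9
  Match 3 -- 7
  Match 4 -- 8
  Match 5 -- 10
  No augmenting path remains.

Step 3: Verify this is maximum:
  Matching size 5 = min(|L|, |R|) = min(5, 7), which is an upper bound, so this matching is maximum.

Maximum matching: {(1,6), (2,9), (3,7), (4,8), (5,10)}
Size: 5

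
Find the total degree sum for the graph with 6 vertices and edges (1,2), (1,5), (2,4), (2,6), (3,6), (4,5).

Step 1: Count edges incident to each vertex:
  deg(1) = 2 (neighbors: 2, 5)
  deg(2) = 3 (neighbors: 1, 4, 6)
  deg(3) = 1 (neighbors: 6)
  deg(4) = 2 (neighbors: 2, 5)
  deg(5) = 2 (neighbors: 1, 4)
  deg(6) = 2 (neighbors: 2, 3)

Step 2: Sum all degrees:
  2 + 3 + 1 + 2 + 2 + 2 = 12

Verification: sum of degrees = 2 * |E| = 2 * 6 = 12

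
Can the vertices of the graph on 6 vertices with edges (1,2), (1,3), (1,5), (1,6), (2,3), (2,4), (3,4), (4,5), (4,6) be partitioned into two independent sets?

Step 1: Attempt 2-coloring using BFS:
  Start at vertex 1, assign color 0
  Color vertex 2 with color 1 (neighbor of 1)
  Color vertex 3 with color 1 (neighbor of 1)
  Color vertex 5 with color 1 (neighbor of 1)
  Color vertex 6 with color 1 (neighbor of 1)

Step 2: Conflict found! Vertices 2 and 3 are adjacent but have the same color.
This means the graph contains an odd cycle.

The graph is NOT bipartite.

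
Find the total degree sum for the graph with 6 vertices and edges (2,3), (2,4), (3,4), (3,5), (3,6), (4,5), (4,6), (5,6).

Step 1: Count edges incident to each vertex:
  deg(1) = 0 (neighbors: none)
  deg(2) = 2 (neighbors: 3, 4)
  deg(3) = 4 (neighbors: 2, 4, 5, 6)
  deg(4) = 4 (neighbors: 2, 3, 5, 6)
  deg(5) = 3 (neighbors: 3, 4, 6)
  deg(6) = 3 (neighbors: 3, 4, 5)

Step 2: Sum all degrees:
  0 + 2 + 4 + 4 + 3 + 3 = 16

Verification: sum of degrees = 2 * |E| = 2 * 8 = 16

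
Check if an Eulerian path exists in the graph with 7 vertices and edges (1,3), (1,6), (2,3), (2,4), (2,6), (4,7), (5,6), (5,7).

Step 1: Find the degree of each vertex:
  deg(1) = 2
  deg(2) = 3
  deg(3) = 2
  deg(4) = 2
  deg(5) = 2
  deg(6) = 3
  deg(7) = 2

Step 2: Count vertices with odd degree:
  Odd-degree vertices: 2, 6 (2 total)

Step 3: Apply Euler's theorem:
  - Eulerian circuit exists iff graph is connected and all vertices have even degree
  - Eulerian path exists iff graph is connected and has 0 or 2 odd-degree vertices

Graph is connected with exactly 2 odd-degree vertices (2, 6).
Eulerian path exists (starting and ending at the odd-degree vertices), but no Eulerian circuit.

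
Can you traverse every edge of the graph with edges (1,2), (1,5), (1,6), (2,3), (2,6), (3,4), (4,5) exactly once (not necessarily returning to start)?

Step 1: Find the degree of each vertex:
  deg(1) = 3
  deg(2) = 3
  deg(3) = 2
  deg(4) = 2
  deg(5) = 2
  deg(6) = 2

Step 2: Count vertices with odd degree:
  Odd-degree vertices: 1, 2 (2 total)

Step 3: Apply Euler's theorem:
  - Eulerian circuit exists iff graph is connected and all vertices have even degree
  - Eulerian path exists iff graph is connected and has 0 or 2 odd-degree vertices

Graph is connected with exactly 2 odd-degree vertices (1, 2).
Eulerian path exists (starting and ending at the odd-degree vertices), but no Eulerian circuit.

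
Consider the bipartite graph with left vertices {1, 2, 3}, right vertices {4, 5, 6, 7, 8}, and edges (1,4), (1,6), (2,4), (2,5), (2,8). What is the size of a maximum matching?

Step 1: List the neighbors of each left vertex:
  1: 4, 6
  2: 4, 5, 8
  3: (none)

Step 2: Greedily match left vertices, then look for augmenting paths:
  Match 1 -- 4
  Match 2 -- 5
  No augmenting path remains.

Step 3: Verify this is maximum:
  Matching has size 2. The vertex set {1, 2} covers every edge and has size 2; any matching has at most one edge per cover vertex, so 2 is maximum (König's theorem).

Maximum matching: {(1,4), (2,5)}
Size: 2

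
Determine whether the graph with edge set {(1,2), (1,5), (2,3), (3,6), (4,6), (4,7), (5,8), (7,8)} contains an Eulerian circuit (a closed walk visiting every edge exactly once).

Step 1: Find the degree of each vertex:
  deg(1) = 2
  deg(2) = 2
  deg(3) = 2
  deg(4) = 2
  deg(5) = 2
  deg(6) = 2
  deg(7) = 2
  deg(8) = 2

Step 2: Count vertices with odd degree:
  All vertices have even degree (0 odd-degree vertices)

Step 3: Apply Euler's theorem:
  - Eulerian circuit exists iff graph is connected and all vertices have even degree
  - Eulerian path exists iff graph is connected and has 0 or 2 odd-degree vertices

Graph is connected with 0 odd-degree vertices.
Both Eulerian circuit and Eulerian path exist.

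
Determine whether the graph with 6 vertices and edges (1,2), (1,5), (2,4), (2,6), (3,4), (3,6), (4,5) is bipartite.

Step 1: Attempt 2-coloring using BFS:
  Start at vertex 1, assign color 0
  Color vertex 2 with color 1 (neighbor of 1)
  Color vertex 5 with color 1 (neighbor of 1)
  Color vertex 4 with color 0 (neighbor of 2)
  Color vertex 6 with color 0 (neighbor of 2)
  Color vertex 3 with color 1 (neighbor of 4)

Step 2: 2-coloring succeeded. No conflicts found.
  Set A (color 0): {1, 4, 6}
  Set B (color 1): {2, 3, 5}

The graph is bipartite with partition {1, 4, 6}, {2, 3, 5}.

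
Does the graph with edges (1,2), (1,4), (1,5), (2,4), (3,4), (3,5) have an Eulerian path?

Step 1: Find the degree of each vertex:
  deg(1) = 3
  deg(2) = 2
  deg(3) = 2
  deg(4) = 3
  deg(5) = 2

Step 2: Count vertices with odd degree:
  Odd-degree vertices: 1, 4 (2 total)

Step 3: Apply Euler's theorem:
  - Eulerian circuit exists iff graph is connected and all vertices have even degree
  - Eulerian path exists iff graph is connected and has 0 or 2 odd-degree vertices

Graph is connected with exactly 2 odd-degree vertices (1, 4).
Eulerian path exists (starting and ending at the odd-degree vertices), but no Eulerian circuit.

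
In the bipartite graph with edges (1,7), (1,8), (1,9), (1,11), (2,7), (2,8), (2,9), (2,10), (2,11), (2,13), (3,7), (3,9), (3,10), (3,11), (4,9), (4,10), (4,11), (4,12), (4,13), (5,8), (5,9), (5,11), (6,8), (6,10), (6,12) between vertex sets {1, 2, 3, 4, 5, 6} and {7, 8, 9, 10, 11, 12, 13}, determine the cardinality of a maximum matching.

Step 1: List the neighbors of each left vertex:
  1: 7, 8, 9, 11
  2: 7, 8, 9, 10, 11, 13
  3: 7, 9, 10, 11
  4: 9, 10, 11, 12, 13
  5: 8, 9, 11
  6: 8, 10, 12

Step 2: Greedily match left vertices, then look for augmenting paths:
  Match 1 -- 7
  Match 2 -- 8
  Match 3 -- 9
  Match 4 -- 10
  Match 5 -- 11
  Match 6 -- 12
  No augmenting path remains.

Step 3: Verify this is maximum:
  Matching size 6 = min(|L|, |R|) = min(6, 7), which is an upper bound, so this matching is maximum.

Maximum matching: {(1,7), (2,8), (3,9), (4,10), (5,11), (6,12)}
Size: 6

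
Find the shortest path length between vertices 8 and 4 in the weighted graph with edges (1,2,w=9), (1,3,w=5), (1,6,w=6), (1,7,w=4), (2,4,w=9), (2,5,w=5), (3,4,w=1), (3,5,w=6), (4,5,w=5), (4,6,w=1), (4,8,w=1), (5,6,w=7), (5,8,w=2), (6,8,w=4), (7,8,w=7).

Step 1: Build adjacency list with weights:
  1: 2(w=9), 3(w=5), 6(w=6), 7(w=4)
  2: 1(w=9), 4(w=9), 5(w=5)
  3: 1(w=5), 4(w=1), 5(w=6)
  4: 2(w=9), 3(w=1), 5(w=5), 6(w=1), 8(w=1)
  5: 2(w=5), 3(w=6), 4(w=5), 6(w=7), 8(w=2)
  6: 1(w=6), 4(w=1), 5(w=7), 8(w=4)
  7: 1(w=4), 8(w=7)
  8: 4(w=1), 5(w=2), 6(w=4), 7(w=7)

Step 2: Apply Dijkstra's algorithm from vertex 8:
  Visit vertex 8 (distance=0)
    Update dist[4] = 1
    Update dist[5] = 2
    Update dist[6] = 4
    Update dist[7] = 7
  Visit vertex 4 (distance=1)
    Update dist[2] = 10
    Update dist[3] = 2
    Update dist[6] = 2

Step 3: Shortest path: 8 -> 4
Total weight: 1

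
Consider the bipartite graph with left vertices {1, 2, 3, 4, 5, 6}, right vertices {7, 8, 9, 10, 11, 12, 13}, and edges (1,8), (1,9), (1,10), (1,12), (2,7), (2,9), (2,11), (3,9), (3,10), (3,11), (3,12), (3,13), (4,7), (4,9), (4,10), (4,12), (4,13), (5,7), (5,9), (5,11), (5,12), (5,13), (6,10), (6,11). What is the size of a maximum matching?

Step 1: List the neighbors of each left vertex:
  1: 8, 9, 10, 12
  2: 7, 9, 11
  3: 9, 10, 11, 12, 13
  4: 7, 9, 10, 12, 13
  5: 7, 9, 11, 12, 13
  6: 10, 11

Step 2: Greedily match left vertices, then look for augmenting paths:
  Match 1 -- 8
  Match 2 -- 7
  Match 3 -- 9
  Match 4 -- 12
  Match 5 -- 11
  Match 6 -- 10
  No augmenting path remains.

Step 3: Verify this is maximum:
  Matching size 6 = min(|L|, |R|) = min(6, 7), which is an upper bound, so this matching is maximum.

Maximum matching: {(1,8), (2,7), (3,9), (4,12), (5,11), (6,10)}
Size: 6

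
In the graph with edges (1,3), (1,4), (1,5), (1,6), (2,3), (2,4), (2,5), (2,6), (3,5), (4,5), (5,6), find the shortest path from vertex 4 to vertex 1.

Step 1: Build adjacency list:
  1: 3, 4, 5, 6
  2: 3, 4, 5, 6
  3: 1, 2, 5
  4: 1, 2, 5
  5: 1, 2, 3, 4, 6
  6: 1, 2, 5

Step 2: BFS from vertex 4 to find shortest path to 1:
  vertex 1 reached at distance 1

Step 3: Shortest path: 4 -> 1
Path length: 1 edge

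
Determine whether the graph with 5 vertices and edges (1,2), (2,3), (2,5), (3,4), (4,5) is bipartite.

Step 1: Attempt 2-coloring using BFS:
  Start at vertex 1, assign color 0
  Color vertex 2 with color 1 (neighbor of 1)
  Color vertex 3 with color 0 (neighbor of 2)
  Color vertex 5 with color 0 (neighbor of 2)
  Color vertex 4 with color 1 (neighbor of 3)

Step 2: 2-coloring succeeded. No conflicts found.
  Set A (color 0): {1, 3, 5}
  Set B (color 1): {2, 4}

The graph is bipartite with partition {1, 3, 5}, {2, 4}.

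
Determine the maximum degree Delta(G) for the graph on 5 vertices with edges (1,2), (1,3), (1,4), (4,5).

Step 1: Count edges incident to each vertex:
  deg(1) = 3 (neighbors: 2, 3, 4)
  deg(2) = 1 (neighbors: 1)
  deg(3) = 1 (neighbors: 1)
  deg(4) = 2 (neighbors: 1, 5)
  deg(5) = 1 (neighbors: 4)

Step 2: Find maximum:
  max(3, 1, 1, 2, 1) = 3 (vertex 1)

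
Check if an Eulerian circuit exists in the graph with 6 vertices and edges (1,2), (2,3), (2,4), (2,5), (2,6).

Step 1: Find the degree of each vertex:
  deg(1) = 1
  deg(2) = 5
  deg(3) = 1
  deg(4) = 1
  deg(5) = 1
  deg(6) = 1

Step 2: Count vertices with odd degree:
  Odd-degree vertices: 1, 2, 3, 4, 5, 6 (6 total)

Step 3: Apply Euler's theorem:
  - Eulerian circuit exists iff graph is connected and all vertices have even degree
  - Eulerian path exists iff graph is connected and has 0 or 2 odd-degree vertices

Graph has 6 odd-degree vertices (need 0 or 2).
Neither Eulerian path nor Eulerian circuit exists.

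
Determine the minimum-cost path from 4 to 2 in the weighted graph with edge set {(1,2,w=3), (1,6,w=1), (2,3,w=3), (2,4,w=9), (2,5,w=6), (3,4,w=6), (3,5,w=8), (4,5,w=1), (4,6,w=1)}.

Step 1: Build adjacency list with weights:
  1: 2(w=3), 6(w=1)
  2: 1(w=3), 3(w=3), 4(w=9), 5(w=6)
  3: 2(w=3), 4(w=6), 5(w=8)
  4: 2(w=9), 3(w=6), 5(w=1), 6(w=1)
  5: 2(w=6), 3(w=8), 4(w=1)
  6: 1(w=1), 4(w=1)

Step 2: Apply Dijkstra's algorithm from vertex 4:
  Visit vertex 4 (distance=0)
    Update dist[2] = 9
    Update dist[3] = 6
    Update dist[5] = 1
    Update dist[6] = 1
  Visit vertex 5 (distance=1)
    Update dist[2] = 7
  Visit vertex 6 (distance=1)
    Update dist[1] = 2
  Visit vertex 1 (distance=2)
    Update dist[2] = 5
  Visit vertex 2 (distance=5)

Step 3: Shortest path: 4 -> 6 -> 1 -> 2
Total weight: 1 + 1 + 3 = 5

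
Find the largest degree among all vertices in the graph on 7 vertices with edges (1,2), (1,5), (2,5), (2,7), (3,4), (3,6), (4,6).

Step 1: Count edges incident to each vertex:
  deg(1) = 2 (neighbors: 2, 5)
  deg(2) = 3 (neighbors: 1, 5, 7)
  deg(3) = 2 (neighbors: 4, 6)
  deg(4) = 2 (neighbors: 3, 6)
  deg(5) = 2 (neighbors: 1, 2)
  deg(6) = 2 (neighbors: 3, 4)
  deg(7) = 1 (neighbors: 2)

Step 2: Find maximum:
  max(2, 3, 2, 2, 2, 2, 1) = 3 (vertex 2)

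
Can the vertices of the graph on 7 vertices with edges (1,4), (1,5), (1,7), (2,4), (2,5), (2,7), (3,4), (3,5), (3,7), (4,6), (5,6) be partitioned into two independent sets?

Step 1: Attempt 2-coloring using BFS:
  Start at vertex 1, assign color 0
  Color vertex 4 with color 1 (neighbor of 1)
  Color vertex 5 with color 1 (neighbor of 1)
  Color vertex 7 with color 1 (neighbor of 1)
  Color vertex 2 with color 0 (neighbor of 4)
  Color vertex 3 with color 0 (neighbor of 4)
  Color vertex 6 with color 0 (neighbor of 4)

Step 2: 2-coloring succeeded. No conflicts found.
  Set A (color 0): {1, 2, 3, 6}
  Set B (color 1): {4, 5, 7}

The graph is bipartite with partition {1, 2, 3, 6}, {4, 5, 7}.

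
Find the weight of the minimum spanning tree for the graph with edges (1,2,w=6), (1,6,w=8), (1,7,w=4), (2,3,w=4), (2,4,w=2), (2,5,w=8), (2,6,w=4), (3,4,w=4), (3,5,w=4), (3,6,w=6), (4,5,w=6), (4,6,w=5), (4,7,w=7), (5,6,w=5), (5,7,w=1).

Apply Kruskal's algorithm (sort edges by weight, add if no cycle):

Sorted edges by weight:
  (5,7) w=1
  (2,4) w=2
  (1,7) w=4
  (2,3) w=4
  (2,6) w=4
  (3,5) w=4
  (3,4) w=4
  (4,6) w=5
  (5,6) w=5
  (1,2) w=6
  (3,6) w=6
  (4,5) w=6
  (4,7) w=7
  (1,6) w=8
  (2,5) w=8

Add edge (5,7) w=1 -- no cycle. Running total: 1
Add edge (2,4) w=2 -- no cycle. Running total: 3
Add edge (1,7) w=4 -- no cycle. Running total: 7
Add edge (2,3) w=4 -- no cycle. Running total: 11
Add edge (2,6) w=4 -- no cycle. Running total: 15
Add edge (3,5) w=4 -- no cycle. Running total: 19

MST edges: (5,7,w=1), (2,4,w=2), (1,7,w=4), (2,3,w=4), (2,6,w=4), (3,5,w=4)
Total MST weight: 1 + 2 + 4 + 4 + 4 + 4 = 19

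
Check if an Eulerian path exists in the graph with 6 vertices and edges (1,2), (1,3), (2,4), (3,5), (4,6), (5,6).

Step 1: Find the degree of each vertex:
  deg(1) = 2
  deg(2) = 2
  deg(3) = 2
  deg(4) = 2
  deg(5) = 2
  deg(6) = 2

Step 2: Count vertices with odd degree:
  All vertices have even degree (0 odd-degree vertices)

Step 3: Apply Euler's theorem:
  - Eulerian circuit exists iff graph is connected and all vertices have even degree
  - Eulerian path exists iff graph is connected and has 0 or 2 odd-degree vertices

Graph is connected with 0 odd-degree vertices.
Both Eulerian circuit and Eulerian path exist.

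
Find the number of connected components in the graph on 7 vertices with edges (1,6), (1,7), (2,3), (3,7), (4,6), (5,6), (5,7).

Step 1: Build adjacency list from edges:
  1: 6, 7
  2: 3
  3: 2, 7
  4: 6
  5: 6, 7
  6: 1, 4, 5
  7: 1, 3, 5

Step 2: Run BFS/DFS from vertex 1:
  Visited: {1, 6, 7, 4, 5, 3, 2}
  Reached 7 of 7 vertices

Step 3: All 7 vertices reached from vertex 1, so the graph is connected.
Number of connected components: 1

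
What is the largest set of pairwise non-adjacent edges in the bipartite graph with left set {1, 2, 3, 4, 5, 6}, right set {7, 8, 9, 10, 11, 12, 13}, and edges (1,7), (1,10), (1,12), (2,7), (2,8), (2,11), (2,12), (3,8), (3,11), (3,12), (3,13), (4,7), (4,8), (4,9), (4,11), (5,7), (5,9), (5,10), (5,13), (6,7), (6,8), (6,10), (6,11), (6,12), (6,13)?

Step 1: List the neighbors of each left vertex:
  1: 7, 10, 12
  2: 7, 8, 11, 12
  3: 8, 11, 12, 13
  4: 7, 8, 9, 11
  5: 7, 9, 10, 13
  6: 7, 8, 10, 11, 12, 13

Step 2: Greedily match left vertices, then look for augmenting paths:
  Match 1 -- 7
  Match 2 -- 8
  Match 3 -- 11
  Match 4 -- 9
  Match 5 -- 10
  Match 6 -- 12
  No augmenting path remains.

Step 3: Verify this is maximum:
  Matching size 6 = min(|L|, |R|) = min(6, 7), which is an upper bound, so this matching is maximum.

Maximum matching: {(1,7), (2,8), (3,11), (4,9), (5,10), (6,12)}
Size: 6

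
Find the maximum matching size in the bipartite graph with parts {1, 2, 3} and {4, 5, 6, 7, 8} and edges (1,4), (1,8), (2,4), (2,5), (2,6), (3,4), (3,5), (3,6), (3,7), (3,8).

Step 1: List the neighbors of each left vertex:
  1: 4, 8
  2: 4, 5, 6
  3: 4, 5, 6, 7, 8

Step 2: Greedily match left vertices, then look for augmenting paths:
  Match 1 -- 4
  Match 2 -- 5
  Match 3 -- 6
  No augmenting path remains.

Step 3: Verify this is maximum:
  Matching size 3 = min(|L|, |R|) = min(3, 5), which is an upper bound, so this matching is maximum.

Maximum matching: {(1,4), (2,5), (3,6)}
Size: 3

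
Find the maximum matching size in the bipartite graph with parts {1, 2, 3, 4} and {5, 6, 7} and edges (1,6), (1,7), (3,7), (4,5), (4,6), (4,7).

Step 1: List the neighbors of each left vertex:
  1: 6, 7
  2: (none)
  3: 7
  4: 5, 6, 7

Step 2: Greedily match left vertices, then look for augmenting paths:
  Match 1 -- 6
  Match 3 -- 7
  Match 4 -- 5
  No augmenting path remains.

Step 3: Verify this is maximum:
  Matching size 3 = min(|L|, |R|) = min(4, 3), which is an upper bound, so this matching is maximum.

Maximum matching: {(1,6), (3,7), (4,5)}
Size: 3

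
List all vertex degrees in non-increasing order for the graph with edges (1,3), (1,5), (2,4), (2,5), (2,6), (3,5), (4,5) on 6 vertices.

Step 1: Count edges incident to each vertex:
  deg(1) = 2 (neighbors: 3, 5)
  deg(2) = 3 (neighbors: 4, 5, 6)
  deg(3) = 2 (neighbors: 1, 5)
  deg(4) = 2 (neighbors: 2, 5)
  deg(5) = 4 (neighbors: 1, 2, 3, 4)
  deg(6) = 1 (neighbors: 2)

Step 2: Sort degrees in non-increasing order:
  Degrees: [2, 3, 2, 2, 4, 1] -> sorted: [4, 3, 2, 2, 2, 1]

Degree sequence: [4, 3, 2, 2, 2, 1]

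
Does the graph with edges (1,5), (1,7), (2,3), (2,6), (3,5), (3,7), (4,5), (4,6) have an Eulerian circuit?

Step 1: Find the degree of each vertex:
  deg(1) = 2
  deg(2) = 2
  deg(3) = 3
  deg(4) = 2
  deg(5) = 3
  deg(6) = 2
  deg(7) = 2

Step 2: Count vertices with odd degree:
  Odd-degree vertices: 3, 5 (2 total)

Step 3: Apply Euler's theorem:
  - Eulerian circuit exists iff graph is connected and all vertices have even degree
  - Eulerian path exists iff graph is connected and has 0 or 2 odd-degree vertices

Graph is connected with exactly 2 odd-degree vertices (3, 5).
Eulerian path exists (starting and ending at the odd-degree vertices), but no Eulerian circuit.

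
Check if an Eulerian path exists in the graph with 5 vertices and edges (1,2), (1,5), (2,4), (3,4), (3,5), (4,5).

Step 1: Find the degree of each vertex:
  deg(1) = 2
  deg(2) = 2
  deg(3) = 2
  deg(4) = 3
  deg(5) = 3

Step 2: Count vertices with odd degree:
  Odd-degree vertices: 4, 5 (2 total)

Step 3: Apply Euler's theorem:
  - Eulerian circuit exists iff graph is connected and all vertices have even degree
  - Eulerian path exists iff graph is connected and has 0 or 2 odd-degree vertices

Graph is connected with exactly 2 odd-degree vertices (4, 5).
Eulerian path exists (starting and ending at the odd-degree vertices), but no Eulerian circuit.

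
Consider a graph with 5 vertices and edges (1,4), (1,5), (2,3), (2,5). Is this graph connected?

Step 1: Build adjacency list from edges:
  1: 4, 5
  2: 3, 5
  3: 2
  4: 1
  5: 1, 2

Step 2: Run BFS/DFS from vertex 1:
  Visited: {1, 4, 5, 2, 3}
  Reached 5 of 5 vertices

Step 3: All 5 vertices reached from vertex 1, so the graph is connected.
Answer: Yes, the graph is connected.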